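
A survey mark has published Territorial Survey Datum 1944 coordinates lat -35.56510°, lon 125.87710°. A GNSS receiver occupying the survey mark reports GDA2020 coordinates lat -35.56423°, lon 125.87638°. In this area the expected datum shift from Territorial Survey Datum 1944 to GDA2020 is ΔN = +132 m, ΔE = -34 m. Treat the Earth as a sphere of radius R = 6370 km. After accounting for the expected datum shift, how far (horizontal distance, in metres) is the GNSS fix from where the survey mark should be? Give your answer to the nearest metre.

Observed coordinate differences: Δφ = +0.00087°, Δλ = -0.00072°.
Converting to metres (1° lat = 111177 m, cos φ = 0.813455): observed ΔN = 96.7 m, observed ΔE = -65.1 m.
Subtracting the expected shift leaves a residual of 96.7 − (132) = -35.3 m north and -65.1 − (-34) = -31.1 m east.
Residual distance = √((-35.3)² + (-31.1)²) = 47.0 m.

47 m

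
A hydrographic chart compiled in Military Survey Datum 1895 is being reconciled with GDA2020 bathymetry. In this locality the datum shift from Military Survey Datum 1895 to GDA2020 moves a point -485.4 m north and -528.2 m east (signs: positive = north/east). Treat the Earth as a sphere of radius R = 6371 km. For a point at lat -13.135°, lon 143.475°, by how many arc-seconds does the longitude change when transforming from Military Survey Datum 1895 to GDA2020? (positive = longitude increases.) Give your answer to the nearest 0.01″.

Δλ = -17.56″

At latitude -13.135°, cos φ = 0.973837.
One radian of longitude at latitude φ spans R cos φ, so Δλ = ΔE / (R cos φ) = -528.2 / (6371000 × 0.973837) = -8.5134e-05 rad = -17.560″.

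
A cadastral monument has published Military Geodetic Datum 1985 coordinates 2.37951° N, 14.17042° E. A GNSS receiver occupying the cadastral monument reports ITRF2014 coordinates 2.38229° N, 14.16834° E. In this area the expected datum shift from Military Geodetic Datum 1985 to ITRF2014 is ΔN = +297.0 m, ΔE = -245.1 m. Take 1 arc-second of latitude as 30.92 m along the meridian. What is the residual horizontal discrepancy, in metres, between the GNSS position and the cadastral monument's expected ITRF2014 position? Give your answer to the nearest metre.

19 m

Observed coordinate differences: Δφ = +0.00278°, Δλ = -0.00208°.
Converting to metres (1° lat = 111312 m, cos φ = 0.999138): observed ΔN = 309.4 m, observed ΔE = -231.3 m.
Subtracting the expected shift leaves a residual of 309.4 − (297.0) = 12.4 m north and -231.3 − (-245.1) = 13.8 m east.
Residual distance = √(12.4² + 13.8²) = 18.6 m.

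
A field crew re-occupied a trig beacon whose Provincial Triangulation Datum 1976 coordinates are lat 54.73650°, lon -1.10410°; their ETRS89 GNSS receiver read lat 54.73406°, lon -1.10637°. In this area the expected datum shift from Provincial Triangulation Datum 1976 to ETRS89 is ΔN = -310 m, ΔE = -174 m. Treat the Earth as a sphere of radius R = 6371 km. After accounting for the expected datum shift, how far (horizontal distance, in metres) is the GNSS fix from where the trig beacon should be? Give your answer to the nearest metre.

Observed coordinate differences: Δφ = -0.00244°, Δλ = -0.00227°.
Converting to metres (1° lat = 111195 m, cos φ = 0.577338): observed ΔN = -271.3 m, observed ΔE = -145.7 m.
Subtracting the expected shift leaves a residual of -271.3 − (-310) = 38.7 m north and -145.7 − (-174) = 28.3 m east.
Residual distance = √(38.7² + 28.3²) = 47.9 m.

48 m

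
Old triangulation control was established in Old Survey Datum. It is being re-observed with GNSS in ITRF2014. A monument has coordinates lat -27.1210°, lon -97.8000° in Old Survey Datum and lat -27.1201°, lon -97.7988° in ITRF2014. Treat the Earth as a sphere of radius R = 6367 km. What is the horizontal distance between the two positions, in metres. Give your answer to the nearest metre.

155 m

Δφ = -27.1201° − -27.1210° = +0.0009°; Δλ = -97.7988° − -97.8000° = +0.0012°.
1° along a meridian = πR/180 = 111125 m.
ΔN = Δφ × 111125 = 100.0 m; ΔE = Δλ × 111125 × cos(-27.1210°) = +0.0012 × 111125 × 0.890046 = 118.7 m.
Distance = √(ΔE² + ΔN²) = √(118.7² + 100.0²) = 155.2 m.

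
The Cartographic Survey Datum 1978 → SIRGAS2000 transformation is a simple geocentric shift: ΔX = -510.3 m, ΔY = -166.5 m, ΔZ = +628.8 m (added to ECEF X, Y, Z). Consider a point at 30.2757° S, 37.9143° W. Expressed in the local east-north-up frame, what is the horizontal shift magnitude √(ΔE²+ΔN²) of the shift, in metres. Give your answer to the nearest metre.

593 m

The local east axis at (φ, λ) is (−sin λ, cos λ, 0), so ΔE = −sin(-37.9143°)·(-510.3) + cos(-37.9143°)·(-166.5) = -444.93 m.
The local north axis is (−sin φ cos λ, −sin φ sin λ, cos φ), giving ΔN = -202.971 + 51.581 + 543.038 = 391.65 m.
Horizontal magnitude = √(ΔE² + ΔN²) = √((-444.93)² + 391.65²) = 592.75 m.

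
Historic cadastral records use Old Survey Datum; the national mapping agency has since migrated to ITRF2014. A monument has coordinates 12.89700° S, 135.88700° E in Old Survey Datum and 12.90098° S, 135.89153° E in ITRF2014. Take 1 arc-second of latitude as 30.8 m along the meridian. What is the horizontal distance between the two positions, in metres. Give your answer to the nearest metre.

659 m

Δφ = -12.90098° − -12.89700° = -0.00398°; Δλ = 135.89153° − 135.88700° = +0.00453°.
1° of latitude = 3600 × 30.80 = 110880 m.
ΔN = Δφ × 110880 = -441.3 m; ΔE = Δλ × 110880 × cos(-12.89700°) = +0.00453 × 110880 × 0.974773 = 489.6 m.
Distance = √(ΔE² + ΔN²) = √(489.6² + (-441.3)²) = 659.1 m.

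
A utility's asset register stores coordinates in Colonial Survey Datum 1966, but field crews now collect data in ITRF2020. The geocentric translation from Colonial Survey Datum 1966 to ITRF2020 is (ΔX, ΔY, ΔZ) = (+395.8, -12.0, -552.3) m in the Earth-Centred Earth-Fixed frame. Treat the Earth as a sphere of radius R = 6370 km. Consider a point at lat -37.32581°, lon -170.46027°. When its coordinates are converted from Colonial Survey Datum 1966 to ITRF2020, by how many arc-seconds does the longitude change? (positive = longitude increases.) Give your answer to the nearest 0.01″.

Δλ = 3.15″

sin φ = -0.606347, cos φ = 0.795200, sin λ = -0.165731, cos λ = -0.986171.
East component: ΔE = −sin λ·ΔX + cos λ·ΔY = −(-0.165731)(395.8) + (-0.986171)(-12.0) = 77.43 m.
1° of latitude spans πR/180 = 111177 m; at latitude φ, 1° of longitude spans that × cos φ = 88408.4 m, so Δλ = 77.43 / 88408.4 × 3600 = 3.153″.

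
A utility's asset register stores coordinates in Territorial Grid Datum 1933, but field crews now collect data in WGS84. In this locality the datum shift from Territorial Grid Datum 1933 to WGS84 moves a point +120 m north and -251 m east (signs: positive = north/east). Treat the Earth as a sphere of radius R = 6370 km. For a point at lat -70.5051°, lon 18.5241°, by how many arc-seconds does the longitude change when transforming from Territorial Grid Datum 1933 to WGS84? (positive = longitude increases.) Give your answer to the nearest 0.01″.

Δλ = -24.35″

At latitude -70.5051°, cos φ = 0.333723.
One radian of longitude at latitude φ spans R cos φ, so Δλ = ΔE / (R cos φ) = -251.0 / (6370000 × 0.333723) = -1.1807e-04 rad = -24.354″.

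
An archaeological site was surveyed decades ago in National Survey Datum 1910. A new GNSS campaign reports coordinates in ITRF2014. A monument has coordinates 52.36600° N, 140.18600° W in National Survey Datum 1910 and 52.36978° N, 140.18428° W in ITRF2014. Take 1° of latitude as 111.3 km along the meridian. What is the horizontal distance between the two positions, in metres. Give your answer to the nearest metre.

437 m

Δφ = 52.36978° − 52.36600° = +0.00378°; Δλ = -140.18428° − -140.18600° = +0.00172°.
ΔN = Δφ × 111300 = 420.7 m; ΔE = Δλ × 111300 × cos(52.36600°) = +0.00172 × 111300 × 0.610615 = 116.9 m.
Distance = √(ΔE² + ΔN²) = √(116.9² + 420.7²) = 436.7 m.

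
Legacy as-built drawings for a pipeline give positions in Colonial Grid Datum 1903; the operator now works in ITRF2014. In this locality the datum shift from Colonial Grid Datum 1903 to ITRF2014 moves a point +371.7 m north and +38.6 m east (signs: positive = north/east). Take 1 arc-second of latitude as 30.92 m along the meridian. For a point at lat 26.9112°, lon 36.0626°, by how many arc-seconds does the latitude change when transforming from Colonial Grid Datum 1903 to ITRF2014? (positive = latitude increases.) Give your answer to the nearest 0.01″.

1″ of latitude = 30.92 m, so Δφ = 371.7 / 30.92 = 12.021″.

Δφ = 12.02″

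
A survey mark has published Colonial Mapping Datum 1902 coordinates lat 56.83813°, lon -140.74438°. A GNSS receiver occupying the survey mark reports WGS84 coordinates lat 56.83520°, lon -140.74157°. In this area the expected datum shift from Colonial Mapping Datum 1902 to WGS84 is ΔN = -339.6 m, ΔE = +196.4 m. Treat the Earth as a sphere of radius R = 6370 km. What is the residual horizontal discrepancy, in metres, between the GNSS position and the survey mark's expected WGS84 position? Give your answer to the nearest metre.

29 m

Observed coordinate differences: Δφ = -0.00293°, Δλ = +0.00281°.
Converting to metres (1° lat = 111177 m, cos φ = 0.547006): observed ΔN = -325.7 m, observed ΔE = 170.9 m.
Subtracting the expected shift leaves a residual of -325.7 − (-339.6) = 13.9 m north and 170.9 − (196.4) = -25.5 m east.
Residual distance = √(13.9² + (-25.5)²) = 29.0 m.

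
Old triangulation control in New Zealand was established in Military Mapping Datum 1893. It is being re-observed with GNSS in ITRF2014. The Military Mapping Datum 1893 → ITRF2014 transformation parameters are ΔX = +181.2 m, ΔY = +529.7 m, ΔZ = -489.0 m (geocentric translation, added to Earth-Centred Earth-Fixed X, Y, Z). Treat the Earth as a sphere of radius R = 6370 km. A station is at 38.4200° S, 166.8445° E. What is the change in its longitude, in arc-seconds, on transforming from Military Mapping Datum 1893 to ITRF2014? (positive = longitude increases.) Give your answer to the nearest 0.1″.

Δλ = -23.0″

sin φ = -0.621421, cos φ = 0.783477, sin λ = 0.227595, cos λ = -0.973756.
East component: ΔE = −sin λ·ΔX + cos λ·ΔY = −(0.227595)(181.2) + (-0.973756)(529.7) = -557.04 m.
1° of latitude spans πR/180 = 111177 m; at latitude φ, 1° of longitude spans that × cos φ = 87104.9 m, so Δλ = -557.04 / 87104.9 × 3600 = -23.022″.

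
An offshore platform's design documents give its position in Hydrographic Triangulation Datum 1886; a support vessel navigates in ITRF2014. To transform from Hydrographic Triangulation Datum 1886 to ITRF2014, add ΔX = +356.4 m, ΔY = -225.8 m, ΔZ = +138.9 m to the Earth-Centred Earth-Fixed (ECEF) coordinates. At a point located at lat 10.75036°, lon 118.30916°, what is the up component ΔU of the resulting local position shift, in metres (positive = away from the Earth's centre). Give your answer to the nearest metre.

The local up (radial) axis is (cos φ cos λ, cos φ sin λ, sin φ), giving ΔU = -166.049 − 195.306 + 25.909 = -335.45 m.

ΔU = -335 m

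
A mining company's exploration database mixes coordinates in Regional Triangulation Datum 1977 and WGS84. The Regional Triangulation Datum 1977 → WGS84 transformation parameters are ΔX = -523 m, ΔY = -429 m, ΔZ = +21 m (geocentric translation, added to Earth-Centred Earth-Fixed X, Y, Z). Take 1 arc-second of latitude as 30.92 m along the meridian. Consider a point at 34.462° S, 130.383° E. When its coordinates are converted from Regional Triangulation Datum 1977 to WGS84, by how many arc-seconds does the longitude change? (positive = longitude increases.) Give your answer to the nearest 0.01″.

Δλ = 26.53″

sin φ = -0.565860, cos φ = 0.824502, sin λ = 0.761731, cos λ = -0.647894.
East component: ΔE = −sin λ·ΔX + cos λ·ΔY = −(0.761731)(-523) + (-0.647894)(-429) = 676.33 m.
1° of latitude spans 3600 × 30.92 = 111312 m; at latitude φ, 1° of longitude spans that × cos φ = 91776.9 m, so Δλ = 676.33 / 91776.9 × 3600 = 26.529″.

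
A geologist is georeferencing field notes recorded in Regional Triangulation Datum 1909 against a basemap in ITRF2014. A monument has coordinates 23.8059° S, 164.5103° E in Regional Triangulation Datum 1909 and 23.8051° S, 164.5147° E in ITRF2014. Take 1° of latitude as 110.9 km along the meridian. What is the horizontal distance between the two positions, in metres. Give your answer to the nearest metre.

Δφ = -23.8051° − -23.8059° = +0.0008°; Δλ = 164.5147° − 164.5103° = +0.0044°.
ΔN = Δφ × 110900 = 88.7 m; ΔE = Δλ × 110900 × cos(-23.8059°) = +0.0044 × 110900 × 0.914918 = 446.4 m.
Distance = √(ΔE² + ΔN²) = √(446.4² + 88.7²) = 455.2 m.

455 m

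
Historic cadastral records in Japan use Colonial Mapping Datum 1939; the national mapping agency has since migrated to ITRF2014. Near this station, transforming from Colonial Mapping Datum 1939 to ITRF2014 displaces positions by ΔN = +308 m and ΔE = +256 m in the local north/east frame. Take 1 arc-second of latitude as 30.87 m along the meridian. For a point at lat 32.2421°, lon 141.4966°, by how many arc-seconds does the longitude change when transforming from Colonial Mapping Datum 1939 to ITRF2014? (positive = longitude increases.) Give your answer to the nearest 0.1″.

At latitude 32.2421°, cos φ = 0.845801.
1″ of longitude at this latitude = 30.87 × cos φ = 26.1099 m, so Δλ = 256.0 / 26.1099 = 9.805″.

Δλ = 9.8″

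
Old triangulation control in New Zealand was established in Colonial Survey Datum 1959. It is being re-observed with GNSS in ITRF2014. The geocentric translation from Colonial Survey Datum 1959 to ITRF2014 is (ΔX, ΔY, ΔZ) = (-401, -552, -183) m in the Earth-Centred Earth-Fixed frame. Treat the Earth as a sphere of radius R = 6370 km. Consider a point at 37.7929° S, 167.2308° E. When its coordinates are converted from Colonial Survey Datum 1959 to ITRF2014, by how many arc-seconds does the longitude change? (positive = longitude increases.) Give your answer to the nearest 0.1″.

Δλ = 25.7″

sin φ = -0.612809, cos φ = 0.790231, sin λ = 0.221024, cos λ = -0.975268.
East component: ΔE = −sin λ·ΔX + cos λ·ΔY = −(0.221024)(-401) + (-0.975268)(-552) = 626.98 m.
1° of latitude spans πR/180 = 111177 m; at latitude φ, 1° of longitude spans that × cos φ = 87855.9 m, so Δλ = 626.98 / 87855.9 × 3600 = 25.691″.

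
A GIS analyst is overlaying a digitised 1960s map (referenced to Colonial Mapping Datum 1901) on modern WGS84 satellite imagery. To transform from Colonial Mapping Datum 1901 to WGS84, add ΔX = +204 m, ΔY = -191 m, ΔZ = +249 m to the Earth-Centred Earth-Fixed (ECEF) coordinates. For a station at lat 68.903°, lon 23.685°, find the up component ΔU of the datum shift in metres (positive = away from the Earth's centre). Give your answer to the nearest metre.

The local up (radial) axis is (cos φ cos λ, cos φ sin λ, sin φ), giving ΔU = 67.244 − 27.617 + 232.310 = 271.94 m.

ΔU = 272 m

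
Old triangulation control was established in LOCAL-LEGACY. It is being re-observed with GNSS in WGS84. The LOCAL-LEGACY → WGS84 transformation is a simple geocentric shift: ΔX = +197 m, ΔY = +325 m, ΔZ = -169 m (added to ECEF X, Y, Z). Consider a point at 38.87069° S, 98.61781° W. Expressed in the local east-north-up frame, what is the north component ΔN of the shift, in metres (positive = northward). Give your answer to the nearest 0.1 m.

ΔN = -351.8 m

The local north axis is (−sin φ cos λ, −sin φ sin λ, cos φ), giving ΔN = -18.525 − 201.656 − 131.577 = -351.76 m.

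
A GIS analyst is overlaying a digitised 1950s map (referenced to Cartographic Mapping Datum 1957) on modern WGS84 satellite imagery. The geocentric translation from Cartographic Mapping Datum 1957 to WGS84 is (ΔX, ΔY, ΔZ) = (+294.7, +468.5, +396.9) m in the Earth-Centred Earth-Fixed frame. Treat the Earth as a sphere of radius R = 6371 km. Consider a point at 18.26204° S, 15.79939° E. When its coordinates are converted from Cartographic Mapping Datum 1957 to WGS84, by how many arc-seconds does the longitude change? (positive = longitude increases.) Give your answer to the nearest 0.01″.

sin φ = -0.313363, cos φ = 0.949633, sin λ = 0.272270, cos λ = 0.962221.
East component: ΔE = −sin λ·ΔX + cos λ·ΔY = −(0.272270)(294.7) + (0.962221)(468.5) = 370.56 m.
1° of latitude spans πR/180 = 111195 m; at latitude φ, 1° of longitude spans that × cos φ = 105594.4 m, so Δλ = 370.56 / 105594.4 × 3600 = 12.633″.

Δλ = 12.63″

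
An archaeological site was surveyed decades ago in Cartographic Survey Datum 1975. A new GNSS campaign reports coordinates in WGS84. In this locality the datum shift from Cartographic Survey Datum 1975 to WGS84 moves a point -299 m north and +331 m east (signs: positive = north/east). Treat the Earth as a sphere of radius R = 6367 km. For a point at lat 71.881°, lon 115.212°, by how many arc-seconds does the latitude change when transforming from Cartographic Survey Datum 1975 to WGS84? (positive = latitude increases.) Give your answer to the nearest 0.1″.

Δφ = -9.7″

On a sphere of radius R, 1 rad of latitude = R, so Δφ = ΔN / R = -299.0 / 6367000 = -4.6961e-05 rad = -9.686″.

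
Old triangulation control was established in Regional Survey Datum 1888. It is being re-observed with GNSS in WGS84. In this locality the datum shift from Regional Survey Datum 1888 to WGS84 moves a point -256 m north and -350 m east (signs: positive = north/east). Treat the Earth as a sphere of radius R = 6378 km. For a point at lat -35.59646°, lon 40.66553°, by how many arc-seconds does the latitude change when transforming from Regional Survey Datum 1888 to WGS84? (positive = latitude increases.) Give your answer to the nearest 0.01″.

Δφ = -8.28″

On a sphere of radius R, 1 rad of latitude = R, so Δφ = ΔN / R = -256.0 / 6378000 = -4.0138e-05 rad = -8.279″.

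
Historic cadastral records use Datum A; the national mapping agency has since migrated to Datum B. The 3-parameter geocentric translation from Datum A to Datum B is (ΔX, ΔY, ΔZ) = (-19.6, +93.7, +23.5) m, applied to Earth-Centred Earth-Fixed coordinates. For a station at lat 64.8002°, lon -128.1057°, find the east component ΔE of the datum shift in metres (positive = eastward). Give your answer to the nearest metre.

ΔE = -73 m

At φ = 64.8002°, λ = -128.1057°: sin φ = 0.904829, cos φ = 0.425776, sin λ = -0.786874, cos λ = -0.617114.
ΔE = −sin λ·ΔX + cos λ·ΔY = −(-0.786874)·(-19.6) + (-0.617114)·(93.7) = -73.25 m.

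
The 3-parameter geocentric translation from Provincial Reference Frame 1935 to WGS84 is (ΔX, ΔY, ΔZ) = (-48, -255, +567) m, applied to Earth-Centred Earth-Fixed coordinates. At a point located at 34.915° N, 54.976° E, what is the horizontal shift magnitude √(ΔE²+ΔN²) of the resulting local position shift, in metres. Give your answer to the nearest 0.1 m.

At φ = 34.915°, λ = 54.976°: sin φ = 0.572361, cos φ = 0.820002, sin λ = 0.818912, cos λ = 0.573920.
ΔE = −sin λ·ΔX + cos λ·ΔY = −(0.818912)·(-48) + (0.573920)·(-255) = -107.04 m.
ΔN = −sin φ cos λ·ΔX − sin φ sin λ·ΔY + cos φ·ΔZ = −(0.572361)(0.573920)(-48) − (0.572361)(0.818912)(-255) + (0.820002)(567) = 600.23 m.
Horizontal magnitude = √(ΔE² + ΔN²) = √((-107.04)² + 600.23²) = 609.70 m.

609.7 m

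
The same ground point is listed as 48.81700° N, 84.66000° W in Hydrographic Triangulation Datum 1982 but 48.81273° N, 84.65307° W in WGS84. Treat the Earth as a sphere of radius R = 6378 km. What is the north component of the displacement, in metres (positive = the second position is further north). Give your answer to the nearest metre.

Δφ = 48.81273° − 48.81700° = -0.00427°; Δλ = -84.65307° − -84.66000° = +0.00693°.
1° along a meridian = πR/180 = 111317 m.
ΔN = Δφ × 111317 = -475.3 m; ΔE = Δλ × 111317 × cos(48.81700°) = +0.00693 × 111317 × 0.658466 = 508.0 m.

ΔN = -475 m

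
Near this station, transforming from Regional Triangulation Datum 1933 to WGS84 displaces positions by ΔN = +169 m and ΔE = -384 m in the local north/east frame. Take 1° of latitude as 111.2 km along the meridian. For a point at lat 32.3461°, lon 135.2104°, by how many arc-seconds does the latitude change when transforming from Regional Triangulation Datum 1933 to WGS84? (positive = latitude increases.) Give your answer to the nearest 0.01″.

Δφ = 5.47″

1° of latitude = 111.2 km, so Δφ = 169.0 / 111200 = 0.0015198° = 5.471″.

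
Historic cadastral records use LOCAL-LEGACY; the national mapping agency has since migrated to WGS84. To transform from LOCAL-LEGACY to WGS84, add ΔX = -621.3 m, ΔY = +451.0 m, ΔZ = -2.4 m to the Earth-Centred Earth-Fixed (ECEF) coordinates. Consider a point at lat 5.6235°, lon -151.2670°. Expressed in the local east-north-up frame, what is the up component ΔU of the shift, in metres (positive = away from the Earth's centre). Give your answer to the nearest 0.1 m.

At φ = 5.6235°, λ = -151.2670°: sin φ = 0.097991, cos φ = 0.995187, sin λ = -0.480729, cos λ = -0.876869.
ΔU = cos φ cos λ·ΔX + cos φ sin λ·ΔY + sin φ·ΔZ = (0.995187)(-0.876869)(-621.3) + (0.995187)(-0.480729)(451.0) + (0.097991)(-2.4) = 326.18 m.

ΔU = 326.2 m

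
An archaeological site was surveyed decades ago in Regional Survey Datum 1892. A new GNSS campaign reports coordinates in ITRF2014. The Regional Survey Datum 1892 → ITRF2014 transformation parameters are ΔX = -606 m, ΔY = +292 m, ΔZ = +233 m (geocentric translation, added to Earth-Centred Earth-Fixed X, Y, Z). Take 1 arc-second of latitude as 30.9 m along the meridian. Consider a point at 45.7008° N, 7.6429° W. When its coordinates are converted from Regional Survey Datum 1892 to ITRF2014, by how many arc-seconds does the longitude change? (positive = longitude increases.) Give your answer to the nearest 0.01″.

sin φ = 0.715702, cos φ = 0.698405, sin λ = -0.132999, cos λ = 0.991116.
East component: ΔE = −sin λ·ΔX + cos λ·ΔY = −(-0.132999)(-606) + (0.991116)(292) = 208.81 m.
1° of latitude spans 3600 × 30.90 = 111240 m; at latitude φ, 1° of longitude spans that × cos φ = 77690.6 m, so Δλ = 208.81 / 77690.6 × 3600 = 9.676″.

Δλ = 9.68″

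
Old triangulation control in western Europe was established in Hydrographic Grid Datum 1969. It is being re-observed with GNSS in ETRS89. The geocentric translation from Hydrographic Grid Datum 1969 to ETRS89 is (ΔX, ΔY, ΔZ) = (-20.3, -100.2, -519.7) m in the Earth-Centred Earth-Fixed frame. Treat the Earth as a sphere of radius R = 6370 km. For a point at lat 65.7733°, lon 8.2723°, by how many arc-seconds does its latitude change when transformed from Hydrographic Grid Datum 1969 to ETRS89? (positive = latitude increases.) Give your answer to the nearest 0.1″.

sin φ = 0.911929, cos φ = 0.410348, sin λ = 0.143878, cos λ = 0.989595.
North component: ΔN = −sin φ cos λ·ΔX − sin φ sin λ·ΔY + cos φ·ΔZ = −(0.911929)(0.989595)(-20.3) − (0.911929)(0.143878)(-100.2) + (0.410348)(-519.7) = -181.79 m.
1° of latitude spans πR/180 = 111177 m, so Δφ = -181.79 / 111177 × 3600 = -5.887″.

Δφ = -5.9″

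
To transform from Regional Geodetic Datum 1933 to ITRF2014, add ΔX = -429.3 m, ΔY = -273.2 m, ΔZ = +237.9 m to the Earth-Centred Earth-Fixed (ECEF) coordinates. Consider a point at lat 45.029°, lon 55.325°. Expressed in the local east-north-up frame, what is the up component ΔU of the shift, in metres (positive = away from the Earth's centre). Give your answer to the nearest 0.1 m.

At φ = 45.029°, λ = 55.325°: sin φ = 0.707465, cos φ = 0.706749, sin λ = 0.822392, cos λ = 0.568921.
ΔU = cos φ cos λ·ΔX + cos φ sin λ·ΔY + sin φ·ΔZ = (0.706749)(0.568921)(-429.3) + (0.706749)(0.822392)(-273.2) + (0.707465)(237.9) = -163.10 m.

ΔU = -163.1 m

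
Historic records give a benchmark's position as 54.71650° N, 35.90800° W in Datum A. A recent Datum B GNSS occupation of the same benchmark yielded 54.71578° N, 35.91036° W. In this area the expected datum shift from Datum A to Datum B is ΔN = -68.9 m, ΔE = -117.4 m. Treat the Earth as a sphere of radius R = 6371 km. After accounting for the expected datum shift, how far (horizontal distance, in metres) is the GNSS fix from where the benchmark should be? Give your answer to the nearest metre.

36 m

Observed coordinate differences: Δφ = -0.00072°, Δλ = -0.00236°.
Converting to metres (1° lat = 111195 m, cos φ = 0.577623): observed ΔN = -80.1 m, observed ΔE = -151.6 m.
Subtracting the expected shift leaves a residual of -80.1 − (-68.9) = -11.2 m north and -151.6 − (-117.4) = -34.2 m east.
Residual distance = √((-11.2)² + (-34.2)²) = 36.0 m.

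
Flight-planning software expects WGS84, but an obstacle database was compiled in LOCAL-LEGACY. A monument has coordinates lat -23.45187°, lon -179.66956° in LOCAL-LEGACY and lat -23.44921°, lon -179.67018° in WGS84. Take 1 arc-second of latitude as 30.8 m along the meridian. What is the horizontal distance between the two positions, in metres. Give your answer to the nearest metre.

302 m

Δφ = -23.44921° − -23.45187° = +0.00266°; Δλ = -179.67018° − -179.66956° = -0.00062°.
1° of latitude = 3600 × 30.80 = 110880 m.
ΔN = Δφ × 110880 = 294.9 m; ΔE = Δλ × 110880 × cos(-23.45187°) = -0.00062 × 110880 × 0.917395 = -63.1 m.
Distance = √(ΔE² + ΔN²) = √((-63.1)² + 294.9²) = 301.6 m.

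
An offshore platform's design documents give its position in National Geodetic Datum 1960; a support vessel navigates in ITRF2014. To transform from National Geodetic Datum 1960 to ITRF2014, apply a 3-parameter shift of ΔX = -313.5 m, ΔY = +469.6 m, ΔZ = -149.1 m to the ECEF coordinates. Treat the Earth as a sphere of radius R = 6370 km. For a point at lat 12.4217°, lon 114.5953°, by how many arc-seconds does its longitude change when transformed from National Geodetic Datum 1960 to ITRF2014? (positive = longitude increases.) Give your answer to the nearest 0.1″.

sin φ = 0.215105, cos φ = 0.976591, sin λ = 0.909270, cos λ = -0.416206.
East component: ΔE = −sin λ·ΔX + cos λ·ΔY = −(0.909270)(-313.5) + (-0.416206)(469.6) = 89.61 m.
1° of latitude spans πR/180 = 111177 m; at latitude φ, 1° of longitude spans that × cos φ = 108574.9 m, so Δλ = 89.61 / 108574.9 × 3600 = 2.971″.

Δλ = 3.0″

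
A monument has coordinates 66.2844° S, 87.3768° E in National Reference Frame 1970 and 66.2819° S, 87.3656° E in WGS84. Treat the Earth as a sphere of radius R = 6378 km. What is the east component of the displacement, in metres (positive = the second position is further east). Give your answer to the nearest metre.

ΔE = -501 m

Δφ = -66.2819° − -66.2844° = +0.0025°; Δλ = 87.3656° − 87.3768° = -0.0112°.
1° along a meridian = πR/180 = 111317 m.
ΔN = Δφ × 111317 = 278.3 m; ΔE = Δλ × 111317 × cos(-66.2844°) = -0.0112 × 111317 × 0.402197 = -501.4 m.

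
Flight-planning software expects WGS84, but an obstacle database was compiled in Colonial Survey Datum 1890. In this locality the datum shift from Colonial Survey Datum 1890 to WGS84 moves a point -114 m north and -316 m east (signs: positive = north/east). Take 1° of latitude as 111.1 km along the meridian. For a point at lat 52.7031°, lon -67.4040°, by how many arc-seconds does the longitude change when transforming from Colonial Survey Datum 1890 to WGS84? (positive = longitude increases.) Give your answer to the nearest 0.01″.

At latitude 52.7031°, cos φ = 0.605945.
1° of longitude at this latitude = 111.1 × cos φ = 67.32 km, so Δλ = -316.0 / 67320.5 = -0.0046940° = -16.898″.

Δλ = -16.90″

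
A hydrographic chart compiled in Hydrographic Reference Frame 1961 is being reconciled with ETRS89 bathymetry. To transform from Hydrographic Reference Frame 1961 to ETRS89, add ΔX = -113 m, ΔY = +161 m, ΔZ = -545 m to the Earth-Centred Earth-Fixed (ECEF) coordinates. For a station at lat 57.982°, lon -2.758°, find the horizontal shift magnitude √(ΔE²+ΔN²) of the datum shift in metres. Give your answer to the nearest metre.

The local east axis at (φ, λ) is (−sin λ, cos λ, 0), so ΔE = −sin(-2.758°)·(-113) + cos(-2.758°)·161 = 155.38 m.
The local north axis is (−sin φ cos λ, −sin φ sin λ, cos φ), giving ΔN = 95.700 + 6.568 − 288.951 = -186.68 m.
Horizontal magnitude = √(ΔE² + ΔN²) = √(155.38² + (-186.68)²) = 242.88 m.

243 m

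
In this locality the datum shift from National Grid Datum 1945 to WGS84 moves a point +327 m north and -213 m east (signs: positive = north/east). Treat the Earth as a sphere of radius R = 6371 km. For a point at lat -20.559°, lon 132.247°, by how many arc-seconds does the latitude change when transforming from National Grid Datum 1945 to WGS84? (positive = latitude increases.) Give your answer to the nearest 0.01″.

Δφ = 10.59″

On a sphere of radius R, 1 rad of latitude = R, so Δφ = ΔN / R = 327.0 / 6371000 = 5.1326e-05 rad = 10.587″.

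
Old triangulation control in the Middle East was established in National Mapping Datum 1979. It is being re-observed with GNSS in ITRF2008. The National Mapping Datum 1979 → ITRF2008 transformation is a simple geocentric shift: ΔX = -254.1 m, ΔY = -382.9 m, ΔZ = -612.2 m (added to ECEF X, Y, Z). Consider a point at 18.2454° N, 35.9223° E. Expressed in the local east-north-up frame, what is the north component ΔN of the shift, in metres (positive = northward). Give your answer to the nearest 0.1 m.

At φ = 18.2454°, λ = 35.9223°: sin φ = 0.313088, cos φ = 0.949724, sin λ = 0.586688, cos λ = 0.809813.
ΔN = −sin φ cos λ·ΔX − sin φ sin λ·ΔY + cos φ·ΔZ = −(0.313088)(0.809813)(-254.1) − (0.313088)(0.586688)(-382.9) + (0.949724)(-612.2) = -446.66 m.

ΔN = -446.7 m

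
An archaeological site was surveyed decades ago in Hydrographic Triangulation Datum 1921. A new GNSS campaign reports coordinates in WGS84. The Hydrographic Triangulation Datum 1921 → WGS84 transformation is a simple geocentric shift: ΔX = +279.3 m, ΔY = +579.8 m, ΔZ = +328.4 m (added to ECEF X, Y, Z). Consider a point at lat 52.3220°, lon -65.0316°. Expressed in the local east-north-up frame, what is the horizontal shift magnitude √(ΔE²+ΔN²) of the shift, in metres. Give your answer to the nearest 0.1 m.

At φ = 52.3220°, λ = -65.0316°: sin φ = 0.791458, cos φ = 0.611223, sin λ = -0.906541, cos λ = 0.422118.
ΔE = −sin λ·ΔX + cos λ·ΔY = −(-0.906541)·(279.3) + (0.422118)·(579.8) = 497.94 m.
ΔN = −sin φ cos λ·ΔX − sin φ sin λ·ΔY + cos φ·ΔZ = −(0.791458)(0.422118)(279.3) − (0.791458)(-0.906541)(579.8) + (0.611223)(328.4) = 523.41 m.
Horizontal magnitude = √(ΔE² + ΔN²) = √(497.94² + 523.41²) = 722.43 m.

722.4 m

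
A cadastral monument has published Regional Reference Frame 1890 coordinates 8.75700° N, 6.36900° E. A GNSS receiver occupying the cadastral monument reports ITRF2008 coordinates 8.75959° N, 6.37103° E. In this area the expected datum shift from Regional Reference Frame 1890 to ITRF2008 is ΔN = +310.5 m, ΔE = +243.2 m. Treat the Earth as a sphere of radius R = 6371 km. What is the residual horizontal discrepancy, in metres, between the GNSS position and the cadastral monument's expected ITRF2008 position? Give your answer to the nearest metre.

30 m

Observed coordinate differences: Δφ = +0.00259°, Δλ = +0.00203°.
Converting to metres (1° lat = 111195 m, cos φ = 0.988343): observed ΔN = 288.0 m, observed ΔE = 223.1 m.
Subtracting the expected shift leaves a residual of 288.0 − (310.5) = -22.5 m north and 223.1 − (243.2) = -20.1 m east.
Residual distance = √((-22.5)² + (-20.1)²) = 30.2 m.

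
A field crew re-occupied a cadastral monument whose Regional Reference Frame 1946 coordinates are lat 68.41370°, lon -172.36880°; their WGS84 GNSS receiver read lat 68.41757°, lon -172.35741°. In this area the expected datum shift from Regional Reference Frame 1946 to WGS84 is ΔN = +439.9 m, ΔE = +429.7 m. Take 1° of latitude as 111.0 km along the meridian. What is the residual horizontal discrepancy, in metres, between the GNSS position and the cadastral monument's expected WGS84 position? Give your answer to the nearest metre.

Observed coordinate differences: Δφ = +0.00387°, Δλ = +0.01139°.
Converting to metres (1° lat = 111000 m, cos φ = 0.367902): observed ΔN = 429.6 m, observed ΔE = 465.1 m.
Subtracting the expected shift leaves a residual of 429.6 − (439.9) = -10.3 m north and 465.1 − (429.7) = 35.4 m east.
Residual distance = √((-10.3)² + 35.4²) = 36.9 m.

37 m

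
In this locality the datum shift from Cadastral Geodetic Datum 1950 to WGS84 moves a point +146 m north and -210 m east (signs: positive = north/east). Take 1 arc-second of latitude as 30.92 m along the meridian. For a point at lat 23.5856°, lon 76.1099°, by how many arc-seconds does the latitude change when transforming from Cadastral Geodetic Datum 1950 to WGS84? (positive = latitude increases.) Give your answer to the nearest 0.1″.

1″ of latitude = 30.92 m, so Δφ = 146.0 / 30.92 = 4.722″.

Δφ = 4.7″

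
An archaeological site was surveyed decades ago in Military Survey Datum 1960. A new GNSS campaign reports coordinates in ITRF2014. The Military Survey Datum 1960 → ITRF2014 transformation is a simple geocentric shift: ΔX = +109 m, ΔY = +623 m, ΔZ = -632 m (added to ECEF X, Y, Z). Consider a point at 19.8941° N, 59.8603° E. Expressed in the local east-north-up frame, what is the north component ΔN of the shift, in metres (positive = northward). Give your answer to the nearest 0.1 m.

The local north axis is (−sin φ cos λ, −sin φ sin λ, cos φ), giving ΔN = -18.624 − 183.335 − 594.284 = -796.24 m.

ΔN = -796.2 m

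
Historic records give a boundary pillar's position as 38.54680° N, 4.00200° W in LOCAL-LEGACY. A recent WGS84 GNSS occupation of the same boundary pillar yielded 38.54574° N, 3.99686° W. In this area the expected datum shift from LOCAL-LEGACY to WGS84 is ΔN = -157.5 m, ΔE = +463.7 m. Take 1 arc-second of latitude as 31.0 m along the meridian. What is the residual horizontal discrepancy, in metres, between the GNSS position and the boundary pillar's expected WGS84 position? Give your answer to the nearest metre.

Observed coordinate differences: Δφ = -0.00106°, Δλ = +0.00514°.
Converting to metres (1° lat = 111600 m, cos φ = 0.782099): observed ΔN = -118.3 m, observed ΔE = 448.6 m.
Subtracting the expected shift leaves a residual of -118.3 − (-157.5) = 39.2 m north and 448.6 − (463.7) = -15.1 m east.
Residual distance = √(39.2² + (-15.1)²) = 42.0 m.

42 m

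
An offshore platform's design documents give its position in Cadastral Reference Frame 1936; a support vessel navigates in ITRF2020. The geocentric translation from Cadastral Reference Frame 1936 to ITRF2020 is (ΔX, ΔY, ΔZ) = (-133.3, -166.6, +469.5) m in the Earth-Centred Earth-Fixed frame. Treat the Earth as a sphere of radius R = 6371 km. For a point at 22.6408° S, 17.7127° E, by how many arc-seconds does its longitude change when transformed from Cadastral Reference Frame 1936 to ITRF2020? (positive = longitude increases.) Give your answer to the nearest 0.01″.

sin φ = -0.384953, cos φ = 0.922936, sin λ = 0.304244, cos λ = 0.952594.
East component: ΔE = −sin λ·ΔX + cos λ·ΔY = −(0.304244)(-133.3) + (0.952594)(-166.6) = -118.15 m.
1° of latitude spans πR/180 = 111195 m; at latitude φ, 1° of longitude spans that × cos φ = 102625.8 m, so Δλ = -118.15 / 102625.8 × 3600 = -4.144″.

Δλ = -4.14″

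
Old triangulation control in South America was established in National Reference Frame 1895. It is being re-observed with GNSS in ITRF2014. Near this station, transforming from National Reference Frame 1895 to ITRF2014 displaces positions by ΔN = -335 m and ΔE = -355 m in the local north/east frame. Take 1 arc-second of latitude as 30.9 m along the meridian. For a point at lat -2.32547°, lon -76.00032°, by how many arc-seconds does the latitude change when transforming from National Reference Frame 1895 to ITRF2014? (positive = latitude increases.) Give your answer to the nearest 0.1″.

Δφ = -10.8″

1″ of latitude = 30.90 m, so Δφ = -335.0 / 30.90 = -10.841″.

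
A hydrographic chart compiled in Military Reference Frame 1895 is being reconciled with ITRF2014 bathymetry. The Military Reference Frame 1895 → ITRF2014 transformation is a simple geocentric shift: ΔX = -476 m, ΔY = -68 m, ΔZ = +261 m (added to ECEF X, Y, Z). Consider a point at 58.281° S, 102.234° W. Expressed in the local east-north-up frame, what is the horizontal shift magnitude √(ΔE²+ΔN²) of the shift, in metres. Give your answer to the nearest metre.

530 m

The local east axis at (φ, λ) is (−sin λ, cos λ, 0), so ΔE = −sin(-102.234°)·(-476) + cos(-102.234°)·(-68) = -450.78 m.
The local north axis is (−sin φ cos λ, −sin φ sin λ, cos φ), giving ΔN = 85.801 + 56.530 + 137.222 = 279.55 m.
Horizontal magnitude = √(ΔE² + ΔN²) = √((-450.78)² + 279.55²) = 530.43 m.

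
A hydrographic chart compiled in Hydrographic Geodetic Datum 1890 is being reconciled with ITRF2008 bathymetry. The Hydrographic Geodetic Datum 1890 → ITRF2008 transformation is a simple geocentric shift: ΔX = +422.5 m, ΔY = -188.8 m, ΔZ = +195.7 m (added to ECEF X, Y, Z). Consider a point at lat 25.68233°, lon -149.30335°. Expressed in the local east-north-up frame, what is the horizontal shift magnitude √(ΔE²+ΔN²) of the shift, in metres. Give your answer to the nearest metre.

478 m

The local east axis at (φ, λ) is (−sin λ, cos λ, 0), so ΔE = −sin(-149.30335°)·422.5 + cos(-149.30335°)·(-188.8) = 378.03 m.
The local north axis is (−sin φ cos λ, −sin φ sin λ, cos φ), giving ΔN = 157.447 − 41.770 + 176.367 = 292.04 m.
Horizontal magnitude = √(ΔE² + ΔN²) = √(378.03² + 292.04²) = 477.70 m.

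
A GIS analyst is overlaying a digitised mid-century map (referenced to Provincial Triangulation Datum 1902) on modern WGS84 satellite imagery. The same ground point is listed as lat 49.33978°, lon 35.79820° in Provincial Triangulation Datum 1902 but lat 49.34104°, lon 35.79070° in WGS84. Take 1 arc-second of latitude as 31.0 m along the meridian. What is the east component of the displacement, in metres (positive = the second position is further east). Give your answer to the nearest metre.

Δφ = 49.34104° − 49.33978° = +0.00126°; Δλ = 35.79070° − 35.79820° = -0.00750°.
1° of latitude = 3600 × 31.00 = 111600 m.
ΔN = Δφ × 111600 = 140.6 m; ΔE = Δλ × 111600 × cos(49.33978°) = -0.00750 × 111600 × 0.651572 = -545.4 m.

ΔE = -545 m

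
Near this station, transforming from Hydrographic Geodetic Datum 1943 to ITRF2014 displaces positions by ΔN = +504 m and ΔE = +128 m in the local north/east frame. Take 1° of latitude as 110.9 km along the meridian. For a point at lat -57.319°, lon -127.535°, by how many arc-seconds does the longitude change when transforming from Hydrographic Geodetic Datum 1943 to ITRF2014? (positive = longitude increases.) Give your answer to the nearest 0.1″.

Δλ = 7.7″

At latitude -57.319°, cos φ = 0.539961.
1° of longitude at this latitude = 110.9 × cos φ = 59.88 km, so Δλ = 128.0 / 59881.7 = 0.0021375° = 7.695″.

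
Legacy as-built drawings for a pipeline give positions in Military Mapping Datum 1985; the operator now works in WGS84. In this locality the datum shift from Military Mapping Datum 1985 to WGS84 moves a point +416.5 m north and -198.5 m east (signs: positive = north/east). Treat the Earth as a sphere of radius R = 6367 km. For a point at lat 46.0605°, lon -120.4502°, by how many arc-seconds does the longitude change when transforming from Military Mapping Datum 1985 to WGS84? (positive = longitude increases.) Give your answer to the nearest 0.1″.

Δλ = -9.3″

At latitude 46.0605°, cos φ = 0.693898.
One radian of longitude at latitude φ spans R cos φ, so Δλ = ΔE / (R cos φ) = -198.5 / (6367000 × 0.693898) = -4.4929e-05 rad = -9.267″.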